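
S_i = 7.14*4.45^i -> [7.14, 31.77, 141.39, 629.18, 2799.87]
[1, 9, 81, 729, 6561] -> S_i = 1*9^i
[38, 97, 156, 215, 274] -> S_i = 38 + 59*i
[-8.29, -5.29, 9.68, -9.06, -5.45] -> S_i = Random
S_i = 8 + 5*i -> [8, 13, 18, 23, 28]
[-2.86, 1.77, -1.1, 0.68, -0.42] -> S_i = -2.86*(-0.62)^i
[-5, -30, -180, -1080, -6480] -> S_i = -5*6^i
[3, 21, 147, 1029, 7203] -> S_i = 3*7^i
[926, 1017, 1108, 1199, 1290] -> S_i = 926 + 91*i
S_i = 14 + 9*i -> [14, 23, 32, 41, 50]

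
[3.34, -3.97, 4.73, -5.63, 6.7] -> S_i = 3.34*(-1.19)^i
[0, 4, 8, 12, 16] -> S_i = 0 + 4*i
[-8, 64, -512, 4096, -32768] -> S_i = -8*-8^i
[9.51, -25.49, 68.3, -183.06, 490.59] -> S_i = 9.51*(-2.68)^i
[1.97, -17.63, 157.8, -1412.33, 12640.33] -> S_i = 1.97*(-8.95)^i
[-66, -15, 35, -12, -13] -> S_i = Random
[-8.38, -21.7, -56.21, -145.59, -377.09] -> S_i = -8.38*2.59^i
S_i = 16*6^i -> [16, 96, 576, 3456, 20736]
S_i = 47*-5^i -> [47, -235, 1175, -5875, 29375]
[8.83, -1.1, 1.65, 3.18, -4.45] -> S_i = Random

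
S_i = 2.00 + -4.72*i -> [2.0, -2.72, -7.44, -12.16, -16.88]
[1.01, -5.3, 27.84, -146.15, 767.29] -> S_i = 1.01*(-5.25)^i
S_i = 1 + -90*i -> [1, -89, -179, -269, -359]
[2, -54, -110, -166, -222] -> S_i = 2 + -56*i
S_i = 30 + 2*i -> [30, 32, 34, 36, 38]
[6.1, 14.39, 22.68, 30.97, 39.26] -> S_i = 6.10 + 8.29*i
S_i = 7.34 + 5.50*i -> [7.34, 12.84, 18.34, 23.84, 29.34]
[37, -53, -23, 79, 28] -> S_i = Random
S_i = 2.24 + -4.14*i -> [2.24, -1.9, -6.04, -10.18, -14.32]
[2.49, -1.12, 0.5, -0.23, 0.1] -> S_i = 2.49*(-0.45)^i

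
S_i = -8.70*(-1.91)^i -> [-8.7, 16.62, -31.74, 60.62, -115.79]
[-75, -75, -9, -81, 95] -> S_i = Random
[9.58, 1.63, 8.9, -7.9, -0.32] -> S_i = Random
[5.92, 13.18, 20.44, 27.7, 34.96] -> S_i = 5.92 + 7.26*i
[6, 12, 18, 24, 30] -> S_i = 6 + 6*i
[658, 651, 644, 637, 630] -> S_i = 658 + -7*i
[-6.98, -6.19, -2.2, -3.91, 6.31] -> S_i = Random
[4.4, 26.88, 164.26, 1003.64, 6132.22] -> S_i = 4.40*6.11^i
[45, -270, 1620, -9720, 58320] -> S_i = 45*-6^i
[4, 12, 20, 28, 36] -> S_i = 4 + 8*i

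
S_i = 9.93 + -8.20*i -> [9.93, 1.73, -6.47, -14.67, -22.87]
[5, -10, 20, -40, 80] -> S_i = 5*-2^i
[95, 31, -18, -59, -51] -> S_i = Random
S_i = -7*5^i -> [-7, -35, -175, -875, -4375]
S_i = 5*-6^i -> [5, -30, 180, -1080, 6480]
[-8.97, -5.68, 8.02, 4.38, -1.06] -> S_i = Random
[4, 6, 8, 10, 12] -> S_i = 4 + 2*i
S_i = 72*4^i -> [72, 288, 1152, 4608, 18432]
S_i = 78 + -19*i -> [78, 59, 40, 21, 2]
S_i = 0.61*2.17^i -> [0.61, 1.32, 2.87, 6.23, 13.53]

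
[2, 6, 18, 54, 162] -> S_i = 2*3^i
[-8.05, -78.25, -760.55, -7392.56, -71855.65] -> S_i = -8.05*9.72^i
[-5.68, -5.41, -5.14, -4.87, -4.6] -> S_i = -5.68 + 0.27*i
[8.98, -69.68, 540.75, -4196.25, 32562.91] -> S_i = 8.98*(-7.76)^i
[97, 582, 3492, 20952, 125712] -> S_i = 97*6^i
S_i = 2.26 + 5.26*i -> [2.26, 7.52, 12.78, 18.04, 23.3]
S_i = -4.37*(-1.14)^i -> [-4.37, 4.98, -5.68, 6.47, -7.38]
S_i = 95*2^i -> [95, 190, 380, 760, 1520]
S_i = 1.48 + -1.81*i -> [1.48, -0.33, -2.14, -3.95, -5.76]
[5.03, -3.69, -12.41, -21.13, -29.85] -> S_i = 5.03 + -8.72*i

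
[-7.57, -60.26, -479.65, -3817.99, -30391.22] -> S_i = -7.57*7.96^i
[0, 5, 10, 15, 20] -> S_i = 0 + 5*i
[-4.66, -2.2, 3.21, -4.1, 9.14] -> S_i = Random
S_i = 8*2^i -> [8, 16, 32, 64, 128]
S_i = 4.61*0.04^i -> [4.61, 0.18, 0.01, 0.0, 0.0]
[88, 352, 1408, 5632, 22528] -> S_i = 88*4^i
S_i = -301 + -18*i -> [-301, -319, -337, -355, -373]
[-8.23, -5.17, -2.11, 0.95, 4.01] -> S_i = -8.23 + 3.06*i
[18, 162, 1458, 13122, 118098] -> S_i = 18*9^i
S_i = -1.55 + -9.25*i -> [-1.55, -10.8, -20.05, -29.3, -38.55]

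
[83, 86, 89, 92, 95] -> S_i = 83 + 3*i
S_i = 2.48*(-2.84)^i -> [2.48, -7.04, 20.0, -56.81, 161.33]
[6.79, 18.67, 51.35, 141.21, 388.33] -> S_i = 6.79*2.75^i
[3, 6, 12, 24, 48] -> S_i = 3*2^i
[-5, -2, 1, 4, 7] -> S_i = -5 + 3*i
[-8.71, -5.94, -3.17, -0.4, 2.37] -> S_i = -8.71 + 2.77*i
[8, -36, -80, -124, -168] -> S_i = 8 + -44*i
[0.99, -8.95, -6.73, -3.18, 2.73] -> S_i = Random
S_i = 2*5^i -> [2, 10, 50, 250, 1250]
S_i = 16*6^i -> [16, 96, 576, 3456, 20736]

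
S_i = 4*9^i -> [4, 36, 324, 2916, 26244]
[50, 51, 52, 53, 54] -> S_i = 50 + 1*i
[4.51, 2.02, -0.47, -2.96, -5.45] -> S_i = 4.51 + -2.49*i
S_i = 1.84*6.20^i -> [1.84, 11.41, 70.73, 438.52, 2718.85]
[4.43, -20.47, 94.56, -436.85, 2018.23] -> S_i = 4.43*(-4.62)^i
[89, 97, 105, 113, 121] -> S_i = 89 + 8*i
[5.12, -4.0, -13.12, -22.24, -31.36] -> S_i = 5.12 + -9.12*i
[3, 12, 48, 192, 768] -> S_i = 3*4^i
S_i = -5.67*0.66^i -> [-5.67, -3.74, -2.47, -1.63, -1.08]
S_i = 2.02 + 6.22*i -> [2.02, 8.24, 14.46, 20.68, 26.9]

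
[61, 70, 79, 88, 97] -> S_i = 61 + 9*i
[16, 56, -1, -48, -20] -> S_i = Random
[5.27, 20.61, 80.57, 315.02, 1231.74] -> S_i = 5.27*3.91^i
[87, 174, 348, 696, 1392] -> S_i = 87*2^i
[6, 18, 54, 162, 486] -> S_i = 6*3^i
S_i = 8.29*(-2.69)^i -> [8.29, -22.3, 59.99, -161.37, 434.07]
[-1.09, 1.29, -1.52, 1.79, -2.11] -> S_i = -1.09*(-1.18)^i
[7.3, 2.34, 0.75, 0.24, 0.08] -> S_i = 7.30*0.32^i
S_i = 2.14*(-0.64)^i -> [2.14, -1.37, 0.88, -0.56, 0.36]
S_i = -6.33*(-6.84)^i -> [-6.33, 43.3, -296.15, 2025.69, -13855.69]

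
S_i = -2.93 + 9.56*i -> [-2.93, 6.63, 16.19, 25.75, 35.31]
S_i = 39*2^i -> [39, 78, 156, 312, 624]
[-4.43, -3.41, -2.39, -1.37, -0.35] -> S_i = -4.43 + 1.02*i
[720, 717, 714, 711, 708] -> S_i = 720 + -3*i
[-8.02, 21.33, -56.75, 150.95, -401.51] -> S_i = -8.02*(-2.66)^i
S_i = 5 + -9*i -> [5, -4, -13, -22, -31]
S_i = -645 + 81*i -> [-645, -564, -483, -402, -321]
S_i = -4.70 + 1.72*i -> [-4.7, -2.98, -1.26, 0.46, 2.18]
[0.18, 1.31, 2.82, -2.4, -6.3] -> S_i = Random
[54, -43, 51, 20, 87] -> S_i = Random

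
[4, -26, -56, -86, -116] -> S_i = 4 + -30*i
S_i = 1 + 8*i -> [1, 9, 17, 25, 33]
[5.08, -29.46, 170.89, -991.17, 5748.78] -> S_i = 5.08*(-5.80)^i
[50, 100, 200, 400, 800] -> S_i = 50*2^i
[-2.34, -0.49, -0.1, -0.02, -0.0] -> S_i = -2.34*0.21^i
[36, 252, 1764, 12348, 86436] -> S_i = 36*7^i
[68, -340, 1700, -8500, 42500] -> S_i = 68*-5^i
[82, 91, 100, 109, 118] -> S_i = 82 + 9*i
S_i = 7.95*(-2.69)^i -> [7.95, -21.39, 57.53, -154.75, 416.27]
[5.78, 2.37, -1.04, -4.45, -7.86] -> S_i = 5.78 + -3.41*i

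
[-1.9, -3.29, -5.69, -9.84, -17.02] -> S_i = -1.90*1.73^i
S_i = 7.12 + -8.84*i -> [7.12, -1.72, -10.56, -19.4, -28.24]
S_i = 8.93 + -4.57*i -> [8.93, 4.36, -0.21, -4.78, -9.35]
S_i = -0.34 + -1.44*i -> [-0.34, -1.78, -3.22, -4.66, -6.1]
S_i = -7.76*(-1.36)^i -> [-7.76, 10.55, -14.35, 19.52, -26.55]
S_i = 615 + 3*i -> [615, 618, 621, 624, 627]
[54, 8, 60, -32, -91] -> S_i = Random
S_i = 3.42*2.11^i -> [3.42, 7.22, 15.23, 32.13, 67.79]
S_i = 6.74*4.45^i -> [6.74, 29.99, 133.47, 593.94, 2643.02]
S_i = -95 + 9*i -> [-95, -86, -77, -68, -59]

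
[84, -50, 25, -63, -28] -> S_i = Random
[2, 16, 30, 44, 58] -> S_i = 2 + 14*i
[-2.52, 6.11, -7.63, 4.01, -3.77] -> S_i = Random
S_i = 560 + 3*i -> [560, 563, 566, 569, 572]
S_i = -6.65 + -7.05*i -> [-6.65, -13.7, -20.75, -27.8, -34.85]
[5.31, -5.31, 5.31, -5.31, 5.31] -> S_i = 5.31*(-1.00)^i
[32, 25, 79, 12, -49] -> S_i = Random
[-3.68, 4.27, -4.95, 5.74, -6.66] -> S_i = -3.68*(-1.16)^i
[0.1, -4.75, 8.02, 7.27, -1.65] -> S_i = Random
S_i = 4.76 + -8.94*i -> [4.76, -4.18, -13.12, -22.06, -31.0]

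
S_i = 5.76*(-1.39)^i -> [5.76, -8.01, 11.13, -15.47, 21.5]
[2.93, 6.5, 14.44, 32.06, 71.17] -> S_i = 2.93*2.22^i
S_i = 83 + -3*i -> [83, 80, 77, 74, 71]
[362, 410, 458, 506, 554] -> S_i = 362 + 48*i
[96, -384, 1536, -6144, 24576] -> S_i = 96*-4^i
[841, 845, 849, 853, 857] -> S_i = 841 + 4*i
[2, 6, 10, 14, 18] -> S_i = 2 + 4*i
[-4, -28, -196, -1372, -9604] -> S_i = -4*7^i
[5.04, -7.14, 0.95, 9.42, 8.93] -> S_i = Random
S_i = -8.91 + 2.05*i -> [-8.91, -6.86, -4.81, -2.76, -0.71]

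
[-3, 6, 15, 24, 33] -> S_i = -3 + 9*i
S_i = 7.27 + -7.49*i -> [7.27, -0.22, -7.71, -15.2, -22.69]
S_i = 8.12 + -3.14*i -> [8.12, 4.98, 1.84, -1.3, -4.44]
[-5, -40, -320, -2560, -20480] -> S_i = -5*8^i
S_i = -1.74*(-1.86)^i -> [-1.74, 3.24, -6.02, 11.2, -20.83]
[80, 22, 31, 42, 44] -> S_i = Random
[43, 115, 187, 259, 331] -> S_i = 43 + 72*i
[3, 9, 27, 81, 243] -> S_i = 3*3^i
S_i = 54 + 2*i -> [54, 56, 58, 60, 62]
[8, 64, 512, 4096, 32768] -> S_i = 8*8^i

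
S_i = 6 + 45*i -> [6, 51, 96, 141, 186]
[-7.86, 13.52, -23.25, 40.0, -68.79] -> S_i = -7.86*(-1.72)^i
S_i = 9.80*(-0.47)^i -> [9.8, -4.61, 2.16, -1.02, 0.48]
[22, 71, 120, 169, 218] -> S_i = 22 + 49*i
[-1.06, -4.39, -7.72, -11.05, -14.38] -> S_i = -1.06 + -3.33*i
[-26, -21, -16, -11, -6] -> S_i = -26 + 5*i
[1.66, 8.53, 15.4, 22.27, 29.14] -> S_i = 1.66 + 6.87*i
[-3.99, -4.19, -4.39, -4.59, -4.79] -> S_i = -3.99 + -0.20*i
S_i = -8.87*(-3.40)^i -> [-8.87, 30.16, -102.54, 348.63, -1185.33]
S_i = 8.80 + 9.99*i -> [8.8, 18.79, 28.78, 38.77, 48.76]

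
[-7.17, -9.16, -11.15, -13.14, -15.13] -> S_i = -7.17 + -1.99*i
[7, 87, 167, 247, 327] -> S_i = 7 + 80*i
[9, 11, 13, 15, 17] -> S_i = 9 + 2*i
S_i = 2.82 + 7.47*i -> [2.82, 10.29, 17.76, 25.23, 32.7]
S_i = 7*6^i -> [7, 42, 252, 1512, 9072]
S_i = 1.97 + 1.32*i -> [1.97, 3.29, 4.61, 5.93, 7.25]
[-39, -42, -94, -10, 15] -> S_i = Random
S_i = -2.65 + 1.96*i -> [-2.65, -0.69, 1.27, 3.23, 5.19]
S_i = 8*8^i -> [8, 64, 512, 4096, 32768]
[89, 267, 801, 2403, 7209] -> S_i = 89*3^i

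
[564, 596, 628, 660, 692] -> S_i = 564 + 32*i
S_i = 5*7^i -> [5, 35, 245, 1715, 12005]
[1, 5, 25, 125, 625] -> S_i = 1*5^i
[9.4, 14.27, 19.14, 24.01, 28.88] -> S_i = 9.40 + 4.87*i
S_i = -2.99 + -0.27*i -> [-2.99, -3.26, -3.53, -3.8, -4.07]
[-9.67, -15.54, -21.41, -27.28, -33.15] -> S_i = -9.67 + -5.87*i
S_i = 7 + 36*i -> [7, 43, 79, 115, 151]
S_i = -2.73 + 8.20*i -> [-2.73, 5.47, 13.67, 21.87, 30.07]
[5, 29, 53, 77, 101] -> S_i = 5 + 24*i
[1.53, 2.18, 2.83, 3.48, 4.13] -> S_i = 1.53 + 0.65*i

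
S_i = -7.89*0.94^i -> [-7.89, -7.42, -6.97, -6.55, -6.16]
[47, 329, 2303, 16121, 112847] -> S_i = 47*7^i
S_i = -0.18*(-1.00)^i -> [-0.18, 0.18, -0.18, 0.18, -0.18]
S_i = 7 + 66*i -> [7, 73, 139, 205, 271]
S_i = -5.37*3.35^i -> [-5.37, -17.99, -60.26, -201.89, -676.32]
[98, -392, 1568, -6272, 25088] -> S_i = 98*-4^i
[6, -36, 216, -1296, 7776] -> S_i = 6*-6^i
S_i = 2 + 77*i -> [2, 79, 156, 233, 310]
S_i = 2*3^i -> [2, 6, 18, 54, 162]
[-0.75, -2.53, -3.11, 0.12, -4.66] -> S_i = Random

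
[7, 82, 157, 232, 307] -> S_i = 7 + 75*i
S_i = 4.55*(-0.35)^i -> [4.55, -1.59, 0.56, -0.2, 0.07]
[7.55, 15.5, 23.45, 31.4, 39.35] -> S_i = 7.55 + 7.95*i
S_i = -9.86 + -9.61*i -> [-9.86, -19.47, -29.08, -38.69, -48.3]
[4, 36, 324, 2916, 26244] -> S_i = 4*9^i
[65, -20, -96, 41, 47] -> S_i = Random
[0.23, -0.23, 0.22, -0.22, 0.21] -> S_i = 0.23*(-0.98)^i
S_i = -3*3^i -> [-3, -9, -27, -81, -243]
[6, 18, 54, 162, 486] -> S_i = 6*3^i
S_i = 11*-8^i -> [11, -88, 704, -5632, 45056]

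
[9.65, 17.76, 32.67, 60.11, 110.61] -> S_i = 9.65*1.84^i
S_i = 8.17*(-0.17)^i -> [8.17, -1.39, 0.24, -0.04, 0.01]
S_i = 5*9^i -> [5, 45, 405, 3645, 32805]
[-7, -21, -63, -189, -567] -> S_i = -7*3^i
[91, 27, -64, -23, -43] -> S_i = Random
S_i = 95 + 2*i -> [95, 97, 99, 101, 103]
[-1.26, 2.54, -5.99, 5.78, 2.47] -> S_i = Random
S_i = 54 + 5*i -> [54, 59, 64, 69, 74]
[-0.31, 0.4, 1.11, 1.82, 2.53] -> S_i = -0.31 + 0.71*i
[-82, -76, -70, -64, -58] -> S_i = -82 + 6*i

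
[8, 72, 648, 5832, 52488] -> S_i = 8*9^i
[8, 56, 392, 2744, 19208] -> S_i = 8*7^i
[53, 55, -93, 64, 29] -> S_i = Random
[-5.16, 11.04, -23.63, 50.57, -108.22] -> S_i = -5.16*(-2.14)^i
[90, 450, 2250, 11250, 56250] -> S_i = 90*5^i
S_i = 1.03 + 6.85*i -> [1.03, 7.88, 14.73, 21.58, 28.43]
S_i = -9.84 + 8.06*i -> [-9.84, -1.78, 6.28, 14.34, 22.4]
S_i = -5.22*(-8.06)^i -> [-5.22, 42.07, -339.11, 2733.23, -22029.81]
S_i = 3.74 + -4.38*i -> [3.74, -0.64, -5.02, -9.4, -13.78]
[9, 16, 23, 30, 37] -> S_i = 9 + 7*i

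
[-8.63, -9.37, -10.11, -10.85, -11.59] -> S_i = -8.63 + -0.74*i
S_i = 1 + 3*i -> [1, 4, 7, 10, 13]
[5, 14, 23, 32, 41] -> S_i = 5 + 9*i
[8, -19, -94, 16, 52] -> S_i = Random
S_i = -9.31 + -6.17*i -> [-9.31, -15.48, -21.65, -27.82, -33.99]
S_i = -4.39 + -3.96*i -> [-4.39, -8.35, -12.31, -16.27, -20.23]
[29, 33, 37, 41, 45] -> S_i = 29 + 4*i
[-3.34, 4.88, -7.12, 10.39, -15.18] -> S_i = -3.34*(-1.46)^i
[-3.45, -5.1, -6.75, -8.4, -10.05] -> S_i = -3.45 + -1.65*i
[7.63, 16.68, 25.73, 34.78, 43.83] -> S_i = 7.63 + 9.05*i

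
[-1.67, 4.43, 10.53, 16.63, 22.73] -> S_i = -1.67 + 6.10*i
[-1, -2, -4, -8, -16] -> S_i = -1*2^i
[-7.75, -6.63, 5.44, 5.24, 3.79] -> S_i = Random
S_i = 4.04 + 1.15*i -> [4.04, 5.19, 6.34, 7.49, 8.64]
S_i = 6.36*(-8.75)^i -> [6.36, -55.65, 486.94, -4260.7, 37281.15]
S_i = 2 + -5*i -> [2, -3, -8, -13, -18]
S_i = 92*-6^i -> [92, -552, 3312, -19872, 119232]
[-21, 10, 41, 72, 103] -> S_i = -21 + 31*i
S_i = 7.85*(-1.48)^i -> [7.85, -11.62, 17.19, -25.45, 37.66]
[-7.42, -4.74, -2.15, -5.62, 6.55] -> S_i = Random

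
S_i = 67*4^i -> [67, 268, 1072, 4288, 17152]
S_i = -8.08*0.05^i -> [-8.08, -0.4, -0.02, -0.0, -0.0]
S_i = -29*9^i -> [-29, -261, -2349, -21141, -190269]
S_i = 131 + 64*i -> [131, 195, 259, 323, 387]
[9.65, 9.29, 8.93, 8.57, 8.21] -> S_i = 9.65 + -0.36*i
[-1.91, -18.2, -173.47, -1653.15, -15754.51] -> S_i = -1.91*9.53^i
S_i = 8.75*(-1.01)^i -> [8.75, -8.84, 8.93, -9.02, 9.11]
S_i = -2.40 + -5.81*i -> [-2.4, -8.21, -14.02, -19.83, -25.64]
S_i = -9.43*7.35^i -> [-9.43, -69.31, -509.43, -3744.33, -27520.8]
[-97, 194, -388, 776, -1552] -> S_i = -97*-2^i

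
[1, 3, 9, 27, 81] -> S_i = 1*3^i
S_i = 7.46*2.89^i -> [7.46, 21.56, 62.31, 180.07, 520.39]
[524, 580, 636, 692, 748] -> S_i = 524 + 56*i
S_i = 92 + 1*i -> [92, 93, 94, 95, 96]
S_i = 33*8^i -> [33, 264, 2112, 16896, 135168]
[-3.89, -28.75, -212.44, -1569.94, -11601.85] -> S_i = -3.89*7.39^i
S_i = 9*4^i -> [9, 36, 144, 576, 2304]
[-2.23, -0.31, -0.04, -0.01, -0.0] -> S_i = -2.23*0.14^i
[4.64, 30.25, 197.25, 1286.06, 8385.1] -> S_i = 4.64*6.52^i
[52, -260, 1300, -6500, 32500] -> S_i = 52*-5^i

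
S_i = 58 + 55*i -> [58, 113, 168, 223, 278]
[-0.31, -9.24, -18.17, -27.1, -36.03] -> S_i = -0.31 + -8.93*i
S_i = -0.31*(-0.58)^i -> [-0.31, 0.18, -0.1, 0.06, -0.04]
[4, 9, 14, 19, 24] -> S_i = 4 + 5*i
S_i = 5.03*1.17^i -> [5.03, 5.89, 6.89, 8.06, 9.43]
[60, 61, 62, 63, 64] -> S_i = 60 + 1*i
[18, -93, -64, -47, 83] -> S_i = Random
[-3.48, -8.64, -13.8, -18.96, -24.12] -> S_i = -3.48 + -5.16*i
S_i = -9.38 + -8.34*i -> [-9.38, -17.72, -26.06, -34.4, -42.74]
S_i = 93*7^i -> [93, 651, 4557, 31899, 223293]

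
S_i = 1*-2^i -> [1, -2, 4, -8, 16]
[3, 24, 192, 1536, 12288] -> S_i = 3*8^i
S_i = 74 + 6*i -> [74, 80, 86, 92, 98]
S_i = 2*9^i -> [2, 18, 162, 1458, 13122]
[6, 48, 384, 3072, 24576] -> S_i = 6*8^i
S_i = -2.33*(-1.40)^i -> [-2.33, 3.26, -4.57, 6.39, -8.95]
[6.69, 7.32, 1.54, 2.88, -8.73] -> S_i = Random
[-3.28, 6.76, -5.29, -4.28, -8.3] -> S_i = Random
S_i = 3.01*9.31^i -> [3.01, 28.02, 260.9, 2428.93, 22613.37]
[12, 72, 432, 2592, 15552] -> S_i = 12*6^i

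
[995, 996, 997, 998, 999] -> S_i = 995 + 1*i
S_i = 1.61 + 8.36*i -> [1.61, 9.97, 18.33, 26.69, 35.05]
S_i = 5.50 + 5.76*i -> [5.5, 11.26, 17.02, 22.78, 28.54]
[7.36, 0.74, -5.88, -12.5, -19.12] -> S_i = 7.36 + -6.62*i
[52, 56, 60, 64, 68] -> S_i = 52 + 4*i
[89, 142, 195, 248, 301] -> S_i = 89 + 53*i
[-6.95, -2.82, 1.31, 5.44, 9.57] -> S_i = -6.95 + 4.13*i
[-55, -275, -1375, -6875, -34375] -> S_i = -55*5^i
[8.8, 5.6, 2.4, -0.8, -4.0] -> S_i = 8.80 + -3.20*i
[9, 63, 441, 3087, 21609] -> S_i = 9*7^i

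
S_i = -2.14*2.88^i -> [-2.14, -6.16, -17.75, -51.12, -147.23]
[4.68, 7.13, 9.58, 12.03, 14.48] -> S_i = 4.68 + 2.45*i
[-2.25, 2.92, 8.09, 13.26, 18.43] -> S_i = -2.25 + 5.17*i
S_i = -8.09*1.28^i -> [-8.09, -10.36, -13.25, -16.97, -21.72]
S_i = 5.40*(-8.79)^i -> [5.4, -47.47, 417.23, -3667.42, 32236.6]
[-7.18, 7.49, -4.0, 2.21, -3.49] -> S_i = Random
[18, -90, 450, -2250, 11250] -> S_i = 18*-5^i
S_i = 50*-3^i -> [50, -150, 450, -1350, 4050]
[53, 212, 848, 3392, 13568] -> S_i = 53*4^i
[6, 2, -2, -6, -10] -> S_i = 6 + -4*i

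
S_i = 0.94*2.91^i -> [0.94, 2.74, 7.96, 23.16, 67.41]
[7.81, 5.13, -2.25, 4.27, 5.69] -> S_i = Random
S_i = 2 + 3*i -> [2, 5, 8, 11, 14]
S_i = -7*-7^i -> [-7, 49, -343, 2401, -16807]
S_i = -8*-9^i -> [-8, 72, -648, 5832, -52488]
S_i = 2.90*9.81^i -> [2.9, 28.45, 279.08, 2737.82, 26858.02]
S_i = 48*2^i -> [48, 96, 192, 384, 768]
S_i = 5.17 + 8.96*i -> [5.17, 14.13, 23.09, 32.05, 41.01]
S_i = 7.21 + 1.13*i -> [7.21, 8.34, 9.47, 10.6, 11.73]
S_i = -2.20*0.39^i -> [-2.2, -0.86, -0.33, -0.13, -0.05]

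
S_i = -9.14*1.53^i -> [-9.14, -13.98, -21.4, -32.74, -50.09]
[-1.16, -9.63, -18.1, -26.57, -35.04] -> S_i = -1.16 + -8.47*i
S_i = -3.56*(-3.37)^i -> [-3.56, 12.0, -40.43, 136.25, -459.17]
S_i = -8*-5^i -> [-8, 40, -200, 1000, -5000]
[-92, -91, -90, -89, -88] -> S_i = -92 + 1*i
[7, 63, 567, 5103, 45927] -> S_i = 7*9^i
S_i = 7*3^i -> [7, 21, 63, 189, 567]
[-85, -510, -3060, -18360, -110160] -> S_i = -85*6^i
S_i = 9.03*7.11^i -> [9.03, 64.2, 456.49, 3245.61, 23076.3]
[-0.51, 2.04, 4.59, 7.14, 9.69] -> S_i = -0.51 + 2.55*i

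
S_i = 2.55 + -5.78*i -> [2.55, -3.23, -9.01, -14.79, -20.57]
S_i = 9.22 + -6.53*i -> [9.22, 2.69, -3.84, -10.37, -16.9]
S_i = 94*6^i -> [94, 564, 3384, 20304, 121824]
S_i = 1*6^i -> [1, 6, 36, 216, 1296]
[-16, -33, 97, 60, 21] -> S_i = Random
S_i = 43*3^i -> [43, 129, 387, 1161, 3483]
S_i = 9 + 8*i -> [9, 17, 25, 33, 41]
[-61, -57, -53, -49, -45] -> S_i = -61 + 4*i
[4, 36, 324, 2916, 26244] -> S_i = 4*9^i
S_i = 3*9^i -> [3, 27, 243, 2187, 19683]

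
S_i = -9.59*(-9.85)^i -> [-9.59, 94.46, -930.45, 9164.89, -90274.18]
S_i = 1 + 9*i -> [1, 10, 19, 28, 37]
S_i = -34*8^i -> [-34, -272, -2176, -17408, -139264]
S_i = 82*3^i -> [82, 246, 738, 2214, 6642]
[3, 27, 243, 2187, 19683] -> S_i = 3*9^i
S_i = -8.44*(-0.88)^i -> [-8.44, 7.43, -6.54, 5.75, -5.06]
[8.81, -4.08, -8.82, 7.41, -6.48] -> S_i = Random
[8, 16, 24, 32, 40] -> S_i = 8 + 8*i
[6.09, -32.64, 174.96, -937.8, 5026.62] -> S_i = 6.09*(-5.36)^i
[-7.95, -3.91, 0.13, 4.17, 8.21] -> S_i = -7.95 + 4.04*i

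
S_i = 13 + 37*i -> [13, 50, 87, 124, 161]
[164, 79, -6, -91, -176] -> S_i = 164 + -85*i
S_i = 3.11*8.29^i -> [3.11, 25.78, 213.73, 1771.84, 14688.54]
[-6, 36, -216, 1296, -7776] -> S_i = -6*-6^i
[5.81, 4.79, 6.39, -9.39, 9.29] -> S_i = Random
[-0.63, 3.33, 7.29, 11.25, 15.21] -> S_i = -0.63 + 3.96*i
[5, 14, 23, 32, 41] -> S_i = 5 + 9*i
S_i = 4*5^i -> [4, 20, 100, 500, 2500]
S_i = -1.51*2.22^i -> [-1.51, -3.35, -7.44, -16.52, -36.68]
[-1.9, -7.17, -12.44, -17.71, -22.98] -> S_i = -1.90 + -5.27*i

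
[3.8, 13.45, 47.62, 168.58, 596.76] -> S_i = 3.80*3.54^i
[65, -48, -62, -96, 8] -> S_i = Random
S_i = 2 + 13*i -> [2, 15, 28, 41, 54]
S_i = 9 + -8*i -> [9, 1, -7, -15, -23]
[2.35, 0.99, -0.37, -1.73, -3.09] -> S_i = 2.35 + -1.36*i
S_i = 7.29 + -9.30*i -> [7.29, -2.01, -11.31, -20.61, -29.91]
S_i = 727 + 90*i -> [727, 817, 907, 997, 1087]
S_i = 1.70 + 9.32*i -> [1.7, 11.02, 20.34, 29.66, 38.98]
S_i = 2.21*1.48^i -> [2.21, 3.27, 4.84, 7.16, 10.6]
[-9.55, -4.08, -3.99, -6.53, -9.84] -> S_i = Random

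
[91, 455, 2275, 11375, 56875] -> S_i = 91*5^i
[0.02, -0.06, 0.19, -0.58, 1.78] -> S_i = 0.02*(-3.07)^i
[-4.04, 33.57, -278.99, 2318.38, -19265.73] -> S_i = -4.04*(-8.31)^i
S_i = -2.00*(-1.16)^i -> [-2.0, 2.32, -2.69, 3.12, -3.62]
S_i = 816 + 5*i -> [816, 821, 826, 831, 836]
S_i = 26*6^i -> [26, 156, 936, 5616, 33696]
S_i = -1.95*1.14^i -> [-1.95, -2.22, -2.53, -2.89, -3.29]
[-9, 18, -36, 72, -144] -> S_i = -9*-2^i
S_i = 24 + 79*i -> [24, 103, 182, 261, 340]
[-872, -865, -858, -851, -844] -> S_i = -872 + 7*i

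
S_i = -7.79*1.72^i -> [-7.79, -13.4, -23.05, -39.64, -68.18]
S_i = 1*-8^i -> [1, -8, 64, -512, 4096]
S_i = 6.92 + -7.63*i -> [6.92, -0.71, -8.34, -15.97, -23.6]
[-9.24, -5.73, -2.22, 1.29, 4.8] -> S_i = -9.24 + 3.51*i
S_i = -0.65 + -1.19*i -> [-0.65, -1.84, -3.03, -4.22, -5.41]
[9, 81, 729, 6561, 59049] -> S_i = 9*9^i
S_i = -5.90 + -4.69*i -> [-5.9, -10.59, -15.28, -19.97, -24.66]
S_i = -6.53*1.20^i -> [-6.53, -7.84, -9.4, -11.28, -13.54]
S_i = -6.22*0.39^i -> [-6.22, -2.43, -0.95, -0.37, -0.14]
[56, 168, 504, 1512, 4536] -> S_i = 56*3^i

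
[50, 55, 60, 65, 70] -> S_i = 50 + 5*i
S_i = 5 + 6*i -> [5, 11, 17, 23, 29]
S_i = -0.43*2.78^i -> [-0.43, -1.2, -3.32, -9.24, -25.68]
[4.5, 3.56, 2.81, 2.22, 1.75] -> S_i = 4.50*0.79^i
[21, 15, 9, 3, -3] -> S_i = 21 + -6*i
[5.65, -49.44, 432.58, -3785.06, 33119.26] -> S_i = 5.65*(-8.75)^i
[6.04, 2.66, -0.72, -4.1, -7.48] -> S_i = 6.04 + -3.38*i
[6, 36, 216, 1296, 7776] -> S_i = 6*6^i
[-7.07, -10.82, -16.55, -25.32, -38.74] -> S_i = -7.07*1.53^i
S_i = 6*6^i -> [6, 36, 216, 1296, 7776]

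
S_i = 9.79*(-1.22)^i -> [9.79, -11.94, 14.57, -17.78, 21.69]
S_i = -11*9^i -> [-11, -99, -891, -8019, -72171]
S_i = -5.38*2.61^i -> [-5.38, -14.04, -36.65, -95.65, -249.66]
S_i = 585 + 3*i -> [585, 588, 591, 594, 597]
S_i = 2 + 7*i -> [2, 9, 16, 23, 30]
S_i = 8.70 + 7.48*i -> [8.7, 16.18, 23.66, 31.14, 38.62]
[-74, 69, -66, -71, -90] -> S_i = Random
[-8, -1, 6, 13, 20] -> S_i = -8 + 7*i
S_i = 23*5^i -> [23, 115, 575, 2875, 14375]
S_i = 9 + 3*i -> [9, 12, 15, 18, 21]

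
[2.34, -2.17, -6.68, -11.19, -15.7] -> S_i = 2.34 + -4.51*i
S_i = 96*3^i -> [96, 288, 864, 2592, 7776]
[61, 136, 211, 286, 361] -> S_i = 61 + 75*i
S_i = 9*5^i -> [9, 45, 225, 1125, 5625]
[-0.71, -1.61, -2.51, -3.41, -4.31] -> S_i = -0.71 + -0.90*i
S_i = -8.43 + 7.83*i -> [-8.43, -0.6, 7.23, 15.06, 22.89]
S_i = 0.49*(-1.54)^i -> [0.49, -0.75, 1.16, -1.79, 2.76]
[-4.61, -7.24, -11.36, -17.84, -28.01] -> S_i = -4.61*1.57^i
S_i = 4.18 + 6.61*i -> [4.18, 10.79, 17.4, 24.01, 30.62]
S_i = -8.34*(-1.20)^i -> [-8.34, 10.01, -12.01, 14.41, -17.29]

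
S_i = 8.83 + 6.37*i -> [8.83, 15.2, 21.57, 27.94, 34.31]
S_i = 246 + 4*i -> [246, 250, 254, 258, 262]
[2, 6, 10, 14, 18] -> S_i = 2 + 4*i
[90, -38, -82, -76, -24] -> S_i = Random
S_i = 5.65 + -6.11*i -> [5.65, -0.46, -6.57, -12.68, -18.79]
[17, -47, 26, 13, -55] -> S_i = Random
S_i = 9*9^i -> [9, 81, 729, 6561, 59049]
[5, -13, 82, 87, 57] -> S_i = Random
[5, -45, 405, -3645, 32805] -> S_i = 5*-9^i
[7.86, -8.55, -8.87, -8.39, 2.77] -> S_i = Random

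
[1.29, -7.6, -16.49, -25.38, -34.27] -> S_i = 1.29 + -8.89*i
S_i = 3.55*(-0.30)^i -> [3.55, -1.06, 0.32, -0.1, 0.03]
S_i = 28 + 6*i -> [28, 34, 40, 46, 52]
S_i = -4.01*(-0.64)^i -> [-4.01, 2.57, -1.64, 1.05, -0.67]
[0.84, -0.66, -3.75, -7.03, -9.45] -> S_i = Random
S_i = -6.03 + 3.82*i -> [-6.03, -2.21, 1.61, 5.43, 9.25]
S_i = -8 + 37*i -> [-8, 29, 66, 103, 140]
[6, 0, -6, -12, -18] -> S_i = 6 + -6*i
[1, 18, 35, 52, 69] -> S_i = 1 + 17*i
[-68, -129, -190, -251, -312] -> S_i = -68 + -61*i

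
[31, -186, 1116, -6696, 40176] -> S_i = 31*-6^i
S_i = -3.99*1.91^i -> [-3.99, -7.62, -14.56, -27.8, -53.1]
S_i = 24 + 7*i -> [24, 31, 38, 45, 52]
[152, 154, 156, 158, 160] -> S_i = 152 + 2*i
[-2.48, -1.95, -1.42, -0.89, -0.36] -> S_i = -2.48 + 0.53*i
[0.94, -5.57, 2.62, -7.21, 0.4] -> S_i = Random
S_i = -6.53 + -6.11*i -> [-6.53, -12.64, -18.75, -24.86, -30.97]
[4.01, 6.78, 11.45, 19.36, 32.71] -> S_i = 4.01*1.69^i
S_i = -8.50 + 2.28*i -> [-8.5, -6.22, -3.94, -1.66, 0.62]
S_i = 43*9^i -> [43, 387, 3483, 31347, 282123]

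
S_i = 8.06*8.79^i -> [8.06, 70.85, 622.75, 5473.96, 48116.11]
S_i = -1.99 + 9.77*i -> [-1.99, 7.78, 17.55, 27.32, 37.09]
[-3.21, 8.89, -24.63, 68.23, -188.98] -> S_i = -3.21*(-2.77)^i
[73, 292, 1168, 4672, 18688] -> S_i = 73*4^i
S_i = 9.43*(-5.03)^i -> [9.43, -47.43, 238.59, -1200.1, 6036.48]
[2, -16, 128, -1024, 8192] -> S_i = 2*-8^i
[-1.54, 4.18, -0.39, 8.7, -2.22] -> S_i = Random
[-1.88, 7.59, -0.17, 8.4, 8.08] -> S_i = Random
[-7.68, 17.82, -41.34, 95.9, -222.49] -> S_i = -7.68*(-2.32)^i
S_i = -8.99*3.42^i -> [-8.99, -30.75, -105.15, -359.62, -1229.88]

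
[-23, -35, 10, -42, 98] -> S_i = Random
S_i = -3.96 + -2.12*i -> [-3.96, -6.08, -8.2, -10.32, -12.44]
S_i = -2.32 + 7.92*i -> [-2.32, 5.6, 13.52, 21.44, 29.36]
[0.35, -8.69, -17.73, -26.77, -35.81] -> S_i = 0.35 + -9.04*i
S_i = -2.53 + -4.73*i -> [-2.53, -7.26, -11.99, -16.72, -21.45]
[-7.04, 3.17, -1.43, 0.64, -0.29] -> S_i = -7.04*(-0.45)^i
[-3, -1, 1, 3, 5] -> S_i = -3 + 2*i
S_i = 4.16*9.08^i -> [4.16, 37.77, 342.98, 3114.23, 28277.22]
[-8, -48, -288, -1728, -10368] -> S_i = -8*6^i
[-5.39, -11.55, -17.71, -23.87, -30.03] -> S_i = -5.39 + -6.16*i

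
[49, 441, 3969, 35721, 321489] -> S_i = 49*9^i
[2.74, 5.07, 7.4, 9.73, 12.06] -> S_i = 2.74 + 2.33*i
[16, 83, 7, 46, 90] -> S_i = Random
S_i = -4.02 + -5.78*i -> [-4.02, -9.8, -15.58, -21.36, -27.14]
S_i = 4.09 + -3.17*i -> [4.09, 0.92, -2.25, -5.42, -8.59]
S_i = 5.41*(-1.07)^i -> [5.41, -5.79, 6.19, -6.63, 7.09]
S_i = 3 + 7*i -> [3, 10, 17, 24, 31]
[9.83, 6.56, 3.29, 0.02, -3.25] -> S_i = 9.83 + -3.27*i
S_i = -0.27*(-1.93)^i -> [-0.27, 0.52, -1.01, 1.94, -3.75]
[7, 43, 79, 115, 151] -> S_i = 7 + 36*i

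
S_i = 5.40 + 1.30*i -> [5.4, 6.7, 8.0, 9.3, 10.6]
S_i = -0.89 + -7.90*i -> [-0.89, -8.79, -16.69, -24.59, -32.49]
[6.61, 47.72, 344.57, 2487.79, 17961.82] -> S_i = 6.61*7.22^i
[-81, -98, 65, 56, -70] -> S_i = Random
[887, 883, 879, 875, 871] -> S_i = 887 + -4*i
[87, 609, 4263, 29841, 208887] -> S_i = 87*7^i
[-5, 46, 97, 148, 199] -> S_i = -5 + 51*i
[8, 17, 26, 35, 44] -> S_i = 8 + 9*i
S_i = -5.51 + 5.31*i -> [-5.51, -0.2, 5.11, 10.42, 15.73]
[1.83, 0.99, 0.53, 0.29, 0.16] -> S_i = 1.83*0.54^i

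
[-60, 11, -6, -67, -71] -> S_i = Random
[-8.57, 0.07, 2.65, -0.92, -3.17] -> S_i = Random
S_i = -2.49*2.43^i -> [-2.49, -6.05, -14.7, -35.73, -86.82]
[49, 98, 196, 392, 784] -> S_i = 49*2^i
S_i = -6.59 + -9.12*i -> [-6.59, -15.71, -24.83, -33.95, -43.07]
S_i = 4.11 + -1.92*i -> [4.11, 2.19, 0.27, -1.65, -3.57]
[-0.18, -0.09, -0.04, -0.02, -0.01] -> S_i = -0.18*0.48^i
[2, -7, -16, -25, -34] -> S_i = 2 + -9*i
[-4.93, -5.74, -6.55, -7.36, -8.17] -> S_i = -4.93 + -0.81*i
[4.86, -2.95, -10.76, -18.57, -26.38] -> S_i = 4.86 + -7.81*i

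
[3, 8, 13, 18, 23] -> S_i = 3 + 5*i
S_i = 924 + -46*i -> [924, 878, 832, 786, 740]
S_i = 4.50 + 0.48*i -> [4.5, 4.98, 5.46, 5.94, 6.42]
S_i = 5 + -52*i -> [5, -47, -99, -151, -203]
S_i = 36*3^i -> [36, 108, 324, 972, 2916]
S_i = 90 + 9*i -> [90, 99, 108, 117, 126]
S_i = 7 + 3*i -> [7, 10, 13, 16, 19]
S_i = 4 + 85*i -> [4, 89, 174, 259, 344]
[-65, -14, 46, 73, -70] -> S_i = Random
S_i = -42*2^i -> [-42, -84, -168, -336, -672]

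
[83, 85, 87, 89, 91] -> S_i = 83 + 2*i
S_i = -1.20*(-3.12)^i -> [-1.2, 3.74, -11.68, 36.45, -113.71]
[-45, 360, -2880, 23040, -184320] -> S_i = -45*-8^i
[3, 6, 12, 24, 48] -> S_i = 3*2^i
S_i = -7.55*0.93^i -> [-7.55, -7.02, -6.53, -6.07, -5.65]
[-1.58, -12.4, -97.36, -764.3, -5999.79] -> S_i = -1.58*7.85^i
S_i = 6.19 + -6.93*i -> [6.19, -0.74, -7.67, -14.6, -21.53]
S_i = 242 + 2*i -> [242, 244, 246, 248, 250]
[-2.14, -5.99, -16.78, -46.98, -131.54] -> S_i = -2.14*2.80^i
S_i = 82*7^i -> [82, 574, 4018, 28126, 196882]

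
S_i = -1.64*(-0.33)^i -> [-1.64, 0.54, -0.18, 0.06, -0.02]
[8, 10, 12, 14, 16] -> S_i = 8 + 2*i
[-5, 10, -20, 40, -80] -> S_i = -5*-2^i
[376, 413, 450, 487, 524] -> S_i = 376 + 37*i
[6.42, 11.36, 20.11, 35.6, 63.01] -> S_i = 6.42*1.77^i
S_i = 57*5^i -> [57, 285, 1425, 7125, 35625]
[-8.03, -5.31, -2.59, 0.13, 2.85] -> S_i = -8.03 + 2.72*i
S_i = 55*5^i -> [55, 275, 1375, 6875, 34375]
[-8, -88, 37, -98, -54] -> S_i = Random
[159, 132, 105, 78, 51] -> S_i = 159 + -27*i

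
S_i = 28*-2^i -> [28, -56, 112, -224, 448]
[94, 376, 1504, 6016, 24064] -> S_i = 94*4^i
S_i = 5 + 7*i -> [5, 12, 19, 26, 33]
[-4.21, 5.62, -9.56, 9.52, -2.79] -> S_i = Random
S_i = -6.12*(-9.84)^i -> [-6.12, 60.22, -592.57, 5830.92, -57376.2]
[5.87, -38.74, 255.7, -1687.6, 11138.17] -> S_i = 5.87*(-6.60)^i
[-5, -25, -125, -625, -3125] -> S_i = -5*5^i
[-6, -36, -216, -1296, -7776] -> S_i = -6*6^i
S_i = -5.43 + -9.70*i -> [-5.43, -15.13, -24.83, -34.53, -44.23]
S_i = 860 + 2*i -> [860, 862, 864, 866, 868]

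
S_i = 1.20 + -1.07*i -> [1.2, 0.13, -0.94, -2.01, -3.08]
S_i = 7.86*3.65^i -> [7.86, 28.69, 104.71, 382.21, 1395.06]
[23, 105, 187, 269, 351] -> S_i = 23 + 82*i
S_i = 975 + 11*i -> [975, 986, 997, 1008, 1019]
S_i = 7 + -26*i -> [7, -19, -45, -71, -97]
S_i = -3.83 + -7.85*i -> [-3.83, -11.68, -19.53, -27.38, -35.23]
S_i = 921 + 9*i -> [921, 930, 939, 948, 957]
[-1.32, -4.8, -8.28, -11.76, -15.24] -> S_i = -1.32 + -3.48*i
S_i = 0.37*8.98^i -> [0.37, 3.32, 29.84, 267.94, 2406.06]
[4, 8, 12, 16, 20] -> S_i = 4 + 4*i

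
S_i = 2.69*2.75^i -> [2.69, 7.4, 20.34, 55.94, 153.84]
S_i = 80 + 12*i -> [80, 92, 104, 116, 128]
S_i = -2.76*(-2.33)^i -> [-2.76, 6.43, -14.98, 34.91, -81.35]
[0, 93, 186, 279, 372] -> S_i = 0 + 93*i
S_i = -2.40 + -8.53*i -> [-2.4, -10.93, -19.46, -27.99, -36.52]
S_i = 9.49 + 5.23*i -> [9.49, 14.72, 19.95, 25.18, 30.41]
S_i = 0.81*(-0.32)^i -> [0.81, -0.26, 0.08, -0.03, 0.01]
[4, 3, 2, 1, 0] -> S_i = 4 + -1*i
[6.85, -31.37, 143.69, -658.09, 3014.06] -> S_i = 6.85*(-4.58)^i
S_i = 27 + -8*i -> [27, 19, 11, 3, -5]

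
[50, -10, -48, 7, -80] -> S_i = Random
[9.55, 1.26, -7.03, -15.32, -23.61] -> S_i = 9.55 + -8.29*i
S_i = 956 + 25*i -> [956, 981, 1006, 1031, 1056]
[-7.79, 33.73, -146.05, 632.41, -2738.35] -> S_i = -7.79*(-4.33)^i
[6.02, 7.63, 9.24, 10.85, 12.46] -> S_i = 6.02 + 1.61*i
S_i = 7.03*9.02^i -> [7.03, 63.41, 571.96, 5159.11, 46535.19]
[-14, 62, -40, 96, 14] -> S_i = Random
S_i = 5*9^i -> [5, 45, 405, 3645, 32805]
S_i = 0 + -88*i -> [0, -88, -176, -264, -352]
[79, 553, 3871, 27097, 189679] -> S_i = 79*7^i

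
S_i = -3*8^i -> [-3, -24, -192, -1536, -12288]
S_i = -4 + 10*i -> [-4, 6, 16, 26, 36]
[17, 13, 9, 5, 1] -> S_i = 17 + -4*i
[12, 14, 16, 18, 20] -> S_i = 12 + 2*i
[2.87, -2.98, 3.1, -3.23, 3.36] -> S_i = 2.87*(-1.04)^i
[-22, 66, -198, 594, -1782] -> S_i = -22*-3^i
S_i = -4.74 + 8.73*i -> [-4.74, 3.99, 12.72, 21.45, 30.18]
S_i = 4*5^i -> [4, 20, 100, 500, 2500]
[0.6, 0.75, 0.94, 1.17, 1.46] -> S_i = 0.60*1.25^i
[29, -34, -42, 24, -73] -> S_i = Random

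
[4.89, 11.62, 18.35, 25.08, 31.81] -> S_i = 4.89 + 6.73*i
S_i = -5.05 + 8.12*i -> [-5.05, 3.07, 11.19, 19.31, 27.43]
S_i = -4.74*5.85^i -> [-4.74, -27.73, -162.21, -948.96, -5551.39]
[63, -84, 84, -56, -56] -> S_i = Random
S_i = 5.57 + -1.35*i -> [5.57, 4.22, 2.87, 1.52, 0.17]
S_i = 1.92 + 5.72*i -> [1.92, 7.64, 13.36, 19.08, 24.8]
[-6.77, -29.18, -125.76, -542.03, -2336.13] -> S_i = -6.77*4.31^i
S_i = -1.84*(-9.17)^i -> [-1.84, 16.87, -154.72, 1418.82, -13010.54]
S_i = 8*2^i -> [8, 16, 32, 64, 128]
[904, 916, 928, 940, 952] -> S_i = 904 + 12*i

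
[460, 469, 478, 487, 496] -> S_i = 460 + 9*i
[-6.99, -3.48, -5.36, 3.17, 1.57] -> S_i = Random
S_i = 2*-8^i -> [2, -16, 128, -1024, 8192]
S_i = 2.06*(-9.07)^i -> [2.06, -18.68, 169.47, -1537.05, 13941.08]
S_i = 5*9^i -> [5, 45, 405, 3645, 32805]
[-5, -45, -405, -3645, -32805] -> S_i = -5*9^i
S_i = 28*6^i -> [28, 168, 1008, 6048, 36288]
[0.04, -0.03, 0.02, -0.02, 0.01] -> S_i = 0.04*(-0.75)^i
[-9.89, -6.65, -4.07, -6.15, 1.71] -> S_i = Random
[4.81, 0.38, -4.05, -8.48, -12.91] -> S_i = 4.81 + -4.43*i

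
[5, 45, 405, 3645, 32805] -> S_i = 5*9^i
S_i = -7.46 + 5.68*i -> [-7.46, -1.78, 3.9, 9.58, 15.26]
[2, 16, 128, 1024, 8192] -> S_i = 2*8^i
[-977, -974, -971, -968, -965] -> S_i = -977 + 3*i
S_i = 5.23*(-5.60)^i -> [5.23, -29.29, 164.01, -918.47, 5143.44]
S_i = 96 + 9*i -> [96, 105, 114, 123, 132]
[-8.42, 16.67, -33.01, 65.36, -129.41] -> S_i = -8.42*(-1.98)^i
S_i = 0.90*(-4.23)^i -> [0.9, -3.81, 16.1, -68.12, 288.14]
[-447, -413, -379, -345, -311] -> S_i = -447 + 34*i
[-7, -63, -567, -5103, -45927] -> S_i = -7*9^i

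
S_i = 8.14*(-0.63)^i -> [8.14, -5.13, 3.23, -2.04, 1.28]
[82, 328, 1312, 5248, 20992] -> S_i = 82*4^i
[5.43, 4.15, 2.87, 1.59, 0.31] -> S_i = 5.43 + -1.28*i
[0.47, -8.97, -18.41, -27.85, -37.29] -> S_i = 0.47 + -9.44*i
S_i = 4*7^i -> [4, 28, 196, 1372, 9604]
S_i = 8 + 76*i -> [8, 84, 160, 236, 312]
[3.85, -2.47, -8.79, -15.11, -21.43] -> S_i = 3.85 + -6.32*i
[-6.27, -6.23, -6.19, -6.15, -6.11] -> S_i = -6.27 + 0.04*i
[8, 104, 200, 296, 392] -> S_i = 8 + 96*i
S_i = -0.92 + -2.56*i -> [-0.92, -3.48, -6.04, -8.6, -11.16]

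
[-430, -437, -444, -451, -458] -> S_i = -430 + -7*i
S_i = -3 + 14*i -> [-3, 11, 25, 39, 53]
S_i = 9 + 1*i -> [9, 10, 11, 12, 13]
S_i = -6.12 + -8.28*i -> [-6.12, -14.4, -22.68, -30.96, -39.24]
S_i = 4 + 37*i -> [4, 41, 78, 115, 152]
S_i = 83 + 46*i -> [83, 129, 175, 221, 267]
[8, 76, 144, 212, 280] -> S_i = 8 + 68*i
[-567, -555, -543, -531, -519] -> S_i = -567 + 12*i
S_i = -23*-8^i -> [-23, 184, -1472, 11776, -94208]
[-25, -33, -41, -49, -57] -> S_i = -25 + -8*i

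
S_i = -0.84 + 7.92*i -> [-0.84, 7.08, 15.0, 22.92, 30.84]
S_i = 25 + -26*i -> [25, -1, -27, -53, -79]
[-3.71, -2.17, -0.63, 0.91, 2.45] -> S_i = -3.71 + 1.54*i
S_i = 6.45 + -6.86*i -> [6.45, -0.41, -7.27, -14.13, -20.99]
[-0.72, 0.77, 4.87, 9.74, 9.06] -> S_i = Random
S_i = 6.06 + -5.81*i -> [6.06, 0.25, -5.56, -11.37, -17.18]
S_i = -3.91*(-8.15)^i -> [-3.91, 31.87, -259.71, 2116.65, -17250.72]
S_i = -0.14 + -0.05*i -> [-0.14, -0.19, -0.24, -0.29, -0.34]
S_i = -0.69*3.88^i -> [-0.69, -2.68, -10.39, -40.3, -156.38]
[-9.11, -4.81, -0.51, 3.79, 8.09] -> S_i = -9.11 + 4.30*i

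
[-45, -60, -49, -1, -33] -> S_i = Random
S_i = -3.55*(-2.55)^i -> [-3.55, 9.05, -23.08, 58.86, -150.1]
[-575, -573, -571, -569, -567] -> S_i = -575 + 2*i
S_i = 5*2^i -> [5, 10, 20, 40, 80]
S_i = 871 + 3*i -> [871, 874, 877, 880, 883]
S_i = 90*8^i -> [90, 720, 5760, 46080, 368640]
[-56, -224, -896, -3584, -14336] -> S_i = -56*4^i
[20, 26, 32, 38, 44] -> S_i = 20 + 6*i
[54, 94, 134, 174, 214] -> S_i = 54 + 40*i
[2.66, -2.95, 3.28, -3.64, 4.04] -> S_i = 2.66*(-1.11)^i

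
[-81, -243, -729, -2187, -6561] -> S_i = -81*3^i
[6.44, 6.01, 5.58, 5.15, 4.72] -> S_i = 6.44 + -0.43*i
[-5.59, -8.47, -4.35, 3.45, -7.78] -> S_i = Random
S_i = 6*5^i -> [6, 30, 150, 750, 3750]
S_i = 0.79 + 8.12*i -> [0.79, 8.91, 17.03, 25.15, 33.27]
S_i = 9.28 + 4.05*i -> [9.28, 13.33, 17.38, 21.43, 25.48]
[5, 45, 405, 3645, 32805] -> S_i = 5*9^i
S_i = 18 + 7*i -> [18, 25, 32, 39, 46]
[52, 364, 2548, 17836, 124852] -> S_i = 52*7^i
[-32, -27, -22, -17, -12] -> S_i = -32 + 5*i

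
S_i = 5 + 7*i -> [5, 12, 19, 26, 33]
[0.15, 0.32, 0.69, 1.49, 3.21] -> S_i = 0.15*2.15^i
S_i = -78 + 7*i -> [-78, -71, -64, -57, -50]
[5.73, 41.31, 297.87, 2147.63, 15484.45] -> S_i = 5.73*7.21^i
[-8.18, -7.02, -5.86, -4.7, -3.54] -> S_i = -8.18 + 1.16*i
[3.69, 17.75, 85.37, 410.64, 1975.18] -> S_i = 3.69*4.81^i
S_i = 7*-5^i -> [7, -35, 175, -875, 4375]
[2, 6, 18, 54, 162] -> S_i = 2*3^i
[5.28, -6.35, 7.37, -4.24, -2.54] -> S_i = Random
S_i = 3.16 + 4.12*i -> [3.16, 7.28, 11.4, 15.52, 19.64]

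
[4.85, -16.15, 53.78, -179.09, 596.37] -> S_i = 4.85*(-3.33)^i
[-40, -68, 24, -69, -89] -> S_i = Random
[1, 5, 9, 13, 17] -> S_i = 1 + 4*i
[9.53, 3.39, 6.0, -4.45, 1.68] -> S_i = Random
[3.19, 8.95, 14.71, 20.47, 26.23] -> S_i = 3.19 + 5.76*i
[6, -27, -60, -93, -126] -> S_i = 6 + -33*i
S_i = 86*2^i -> [86, 172, 344, 688, 1376]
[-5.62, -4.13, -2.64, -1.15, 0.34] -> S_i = -5.62 + 1.49*i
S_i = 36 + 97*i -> [36, 133, 230, 327, 424]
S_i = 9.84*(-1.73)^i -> [9.84, -17.02, 29.45, -50.95, 88.14]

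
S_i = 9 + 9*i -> [9, 18, 27, 36, 45]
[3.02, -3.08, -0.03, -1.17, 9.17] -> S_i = Random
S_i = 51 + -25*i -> [51, 26, 1, -24, -49]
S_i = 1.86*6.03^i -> [1.86, 11.22, 67.63, 407.82, 2459.13]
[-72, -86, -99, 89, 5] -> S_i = Random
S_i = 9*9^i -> [9, 81, 729, 6561, 59049]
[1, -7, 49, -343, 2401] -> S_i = 1*-7^i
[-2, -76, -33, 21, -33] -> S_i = Random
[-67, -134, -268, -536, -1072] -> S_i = -67*2^i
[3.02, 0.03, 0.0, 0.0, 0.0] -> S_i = 3.02*0.01^i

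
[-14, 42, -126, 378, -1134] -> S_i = -14*-3^i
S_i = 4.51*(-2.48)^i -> [4.51, -11.18, 27.74, -68.79, 170.6]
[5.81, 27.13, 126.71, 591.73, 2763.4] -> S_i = 5.81*4.67^i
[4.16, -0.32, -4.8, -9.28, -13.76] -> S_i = 4.16 + -4.48*i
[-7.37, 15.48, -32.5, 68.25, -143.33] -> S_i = -7.37*(-2.10)^i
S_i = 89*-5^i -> [89, -445, 2225, -11125, 55625]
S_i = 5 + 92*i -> [5, 97, 189, 281, 373]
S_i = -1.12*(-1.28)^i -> [-1.12, 1.43, -1.84, 2.35, -3.01]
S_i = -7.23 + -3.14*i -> [-7.23, -10.37, -13.51, -16.65, -19.79]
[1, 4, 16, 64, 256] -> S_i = 1*4^i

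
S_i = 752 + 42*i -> [752, 794, 836, 878, 920]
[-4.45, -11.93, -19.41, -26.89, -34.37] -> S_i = -4.45 + -7.48*i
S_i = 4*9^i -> [4, 36, 324, 2916, 26244]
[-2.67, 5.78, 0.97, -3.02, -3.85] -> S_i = Random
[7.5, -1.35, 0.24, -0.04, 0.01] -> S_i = 7.50*(-0.18)^i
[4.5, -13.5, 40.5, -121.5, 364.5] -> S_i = 4.50*(-3.00)^i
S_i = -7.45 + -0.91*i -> [-7.45, -8.36, -9.27, -10.18, -11.09]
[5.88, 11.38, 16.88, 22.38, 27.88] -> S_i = 5.88 + 5.50*i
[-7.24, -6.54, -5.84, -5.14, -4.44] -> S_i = -7.24 + 0.70*i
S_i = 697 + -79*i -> [697, 618, 539, 460, 381]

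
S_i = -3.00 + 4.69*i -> [-3.0, 1.69, 6.38, 11.07, 15.76]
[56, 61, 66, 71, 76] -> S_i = 56 + 5*i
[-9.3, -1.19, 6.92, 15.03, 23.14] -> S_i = -9.30 + 8.11*i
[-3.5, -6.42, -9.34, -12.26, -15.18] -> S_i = -3.50 + -2.92*i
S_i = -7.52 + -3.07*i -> [-7.52, -10.59, -13.66, -16.73, -19.8]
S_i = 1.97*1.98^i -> [1.97, 3.9, 7.72, 15.29, 30.28]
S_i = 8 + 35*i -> [8, 43, 78, 113, 148]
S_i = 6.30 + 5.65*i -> [6.3, 11.95, 17.6, 23.25, 28.9]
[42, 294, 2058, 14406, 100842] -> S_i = 42*7^i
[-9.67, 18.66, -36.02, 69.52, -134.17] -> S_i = -9.67*(-1.93)^i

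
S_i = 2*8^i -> [2, 16, 128, 1024, 8192]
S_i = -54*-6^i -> [-54, 324, -1944, 11664, -69984]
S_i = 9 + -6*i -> [9, 3, -3, -9, -15]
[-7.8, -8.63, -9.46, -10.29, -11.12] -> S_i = -7.80 + -0.83*i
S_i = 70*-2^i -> [70, -140, 280, -560, 1120]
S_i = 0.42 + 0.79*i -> [0.42, 1.21, 2.0, 2.79, 3.58]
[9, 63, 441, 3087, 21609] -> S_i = 9*7^i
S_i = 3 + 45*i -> [3, 48, 93, 138, 183]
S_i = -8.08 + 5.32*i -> [-8.08, -2.76, 2.56, 7.88, 13.2]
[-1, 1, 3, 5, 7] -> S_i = -1 + 2*i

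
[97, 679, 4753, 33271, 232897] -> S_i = 97*7^i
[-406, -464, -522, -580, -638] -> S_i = -406 + -58*i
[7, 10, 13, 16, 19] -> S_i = 7 + 3*i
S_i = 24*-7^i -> [24, -168, 1176, -8232, 57624]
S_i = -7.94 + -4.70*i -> [-7.94, -12.64, -17.34, -22.04, -26.74]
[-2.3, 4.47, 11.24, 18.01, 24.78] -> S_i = -2.30 + 6.77*i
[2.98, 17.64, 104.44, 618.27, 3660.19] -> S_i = 2.98*5.92^i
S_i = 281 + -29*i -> [281, 252, 223, 194, 165]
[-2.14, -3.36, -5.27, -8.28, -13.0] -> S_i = -2.14*1.57^i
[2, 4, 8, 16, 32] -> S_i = 2*2^i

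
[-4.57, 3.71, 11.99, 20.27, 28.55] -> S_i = -4.57 + 8.28*i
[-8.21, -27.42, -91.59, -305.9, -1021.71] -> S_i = -8.21*3.34^i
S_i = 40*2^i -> [40, 80, 160, 320, 640]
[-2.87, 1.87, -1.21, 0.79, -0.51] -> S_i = -2.87*(-0.65)^i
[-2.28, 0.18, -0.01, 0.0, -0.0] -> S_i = -2.28*(-0.08)^i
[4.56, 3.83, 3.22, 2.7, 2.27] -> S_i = 4.56*0.84^i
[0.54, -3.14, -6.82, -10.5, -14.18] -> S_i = 0.54 + -3.68*i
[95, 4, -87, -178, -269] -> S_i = 95 + -91*i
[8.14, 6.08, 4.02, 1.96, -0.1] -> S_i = 8.14 + -2.06*i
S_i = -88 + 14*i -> [-88, -74, -60, -46, -32]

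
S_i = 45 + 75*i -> [45, 120, 195, 270, 345]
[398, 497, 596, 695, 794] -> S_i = 398 + 99*i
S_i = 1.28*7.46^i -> [1.28, 9.55, 71.23, 531.41, 3964.29]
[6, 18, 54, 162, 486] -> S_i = 6*3^i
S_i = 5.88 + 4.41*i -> [5.88, 10.29, 14.7, 19.11, 23.52]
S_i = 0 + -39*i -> [0, -39, -78, -117, -156]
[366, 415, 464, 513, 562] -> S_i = 366 + 49*i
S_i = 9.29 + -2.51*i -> [9.29, 6.78, 4.27, 1.76, -0.75]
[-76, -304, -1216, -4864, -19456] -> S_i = -76*4^i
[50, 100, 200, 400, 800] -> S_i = 50*2^i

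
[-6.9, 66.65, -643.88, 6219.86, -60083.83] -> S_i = -6.90*(-9.66)^i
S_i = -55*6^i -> [-55, -330, -1980, -11880, -71280]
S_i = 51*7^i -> [51, 357, 2499, 17493, 122451]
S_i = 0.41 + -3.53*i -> [0.41, -3.12, -6.65, -10.18, -13.71]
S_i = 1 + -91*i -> [1, -90, -181, -272, -363]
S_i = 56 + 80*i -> [56, 136, 216, 296, 376]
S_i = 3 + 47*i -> [3, 50, 97, 144, 191]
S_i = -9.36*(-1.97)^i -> [-9.36, 18.44, -36.33, 71.56, -140.97]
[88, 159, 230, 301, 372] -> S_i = 88 + 71*i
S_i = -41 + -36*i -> [-41, -77, -113, -149, -185]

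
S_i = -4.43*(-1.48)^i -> [-4.43, 6.56, -9.7, 14.36, -21.25]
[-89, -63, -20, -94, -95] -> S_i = Random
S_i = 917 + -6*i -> [917, 911, 905, 899, 893]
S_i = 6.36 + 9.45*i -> [6.36, 15.81, 25.26, 34.71, 44.16]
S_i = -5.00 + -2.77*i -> [-5.0, -7.77, -10.54, -13.31, -16.08]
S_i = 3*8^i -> [3, 24, 192, 1536, 12288]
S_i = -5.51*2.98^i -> [-5.51, -16.42, -48.93, -145.81, -434.53]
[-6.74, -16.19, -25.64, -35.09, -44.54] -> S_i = -6.74 + -9.45*i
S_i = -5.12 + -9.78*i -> [-5.12, -14.9, -24.68, -34.46, -44.24]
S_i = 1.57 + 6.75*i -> [1.57, 8.32, 15.07, 21.82, 28.57]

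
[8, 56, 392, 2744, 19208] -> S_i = 8*7^i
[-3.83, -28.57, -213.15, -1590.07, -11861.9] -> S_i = -3.83*7.46^i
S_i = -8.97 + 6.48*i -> [-8.97, -2.49, 3.99, 10.47, 16.95]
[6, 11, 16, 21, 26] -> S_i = 6 + 5*i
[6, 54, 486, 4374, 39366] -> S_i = 6*9^i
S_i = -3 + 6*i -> [-3, 3, 9, 15, 21]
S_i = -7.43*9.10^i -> [-7.43, -67.61, -615.28, -5599.03, -50951.2]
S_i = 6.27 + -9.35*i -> [6.27, -3.08, -12.43, -21.78, -31.13]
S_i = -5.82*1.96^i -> [-5.82, -11.41, -22.36, -43.82, -85.89]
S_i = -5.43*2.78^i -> [-5.43, -15.1, -41.97, -116.66, -324.32]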